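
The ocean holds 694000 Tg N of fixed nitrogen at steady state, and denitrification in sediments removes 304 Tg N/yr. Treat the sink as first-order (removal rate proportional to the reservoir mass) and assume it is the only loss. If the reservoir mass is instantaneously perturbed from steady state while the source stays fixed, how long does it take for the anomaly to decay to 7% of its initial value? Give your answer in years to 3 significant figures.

6070 yr

For a linear reservoir the anomaly decays as exp(−t/τ) with τ = M/F = 694000/304 = 2283 yr.
exp(−t/τ) = 0.07 ⇒ t = −τ ln(0.07) = 2283 × 2.659 = 6071 yr.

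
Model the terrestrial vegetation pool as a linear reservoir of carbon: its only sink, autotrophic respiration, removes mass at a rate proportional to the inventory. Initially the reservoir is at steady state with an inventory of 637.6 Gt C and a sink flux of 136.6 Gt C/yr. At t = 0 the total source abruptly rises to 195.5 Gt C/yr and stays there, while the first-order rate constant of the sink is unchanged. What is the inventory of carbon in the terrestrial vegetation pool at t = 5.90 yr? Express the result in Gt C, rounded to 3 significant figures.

Residence time τ = M₀/F₀ = 4.668 yr. The eventual steady state is M_∞ = M₀·(F₁/F₀) = 637.6 × 195.5/136.6 = 912.52 Gt C.
The anomaly ΔM(t) = M(t) − M_∞ decays as ΔM₀·e^(−t/τ) with ΔM₀ = 637.6 − 912.52 = −274.9 Gt C.
At t = 5.90 yr, e^(−t/τ) = e^(−1.264) = 0.2825, so ΔM = −77.67 Gt C and M = 912.52 − 77.67 = 834.85 Gt C.

835 Gt C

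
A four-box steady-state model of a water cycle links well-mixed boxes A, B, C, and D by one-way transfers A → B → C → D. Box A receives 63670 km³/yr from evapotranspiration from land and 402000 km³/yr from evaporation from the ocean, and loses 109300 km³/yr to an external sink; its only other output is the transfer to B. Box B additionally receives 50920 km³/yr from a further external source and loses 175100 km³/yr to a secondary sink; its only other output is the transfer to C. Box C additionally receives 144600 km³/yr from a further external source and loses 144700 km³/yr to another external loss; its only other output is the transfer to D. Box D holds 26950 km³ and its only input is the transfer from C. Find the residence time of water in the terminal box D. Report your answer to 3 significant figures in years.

0.116 yr

Box A: F(A→B) = (63670 + 402000) − 109300 = 356370 km³/yr.
Box B: F(B→C) = (356370 + 50920) − 175100 = 232190 km³/yr.
Box C: F(C→D) = (232190 + 144600) − 144700 = 232090 km³/yr.
Box D throughput = its input = 232090 km³/yr; τ = 26950 / 232090 = 0.1161 yr.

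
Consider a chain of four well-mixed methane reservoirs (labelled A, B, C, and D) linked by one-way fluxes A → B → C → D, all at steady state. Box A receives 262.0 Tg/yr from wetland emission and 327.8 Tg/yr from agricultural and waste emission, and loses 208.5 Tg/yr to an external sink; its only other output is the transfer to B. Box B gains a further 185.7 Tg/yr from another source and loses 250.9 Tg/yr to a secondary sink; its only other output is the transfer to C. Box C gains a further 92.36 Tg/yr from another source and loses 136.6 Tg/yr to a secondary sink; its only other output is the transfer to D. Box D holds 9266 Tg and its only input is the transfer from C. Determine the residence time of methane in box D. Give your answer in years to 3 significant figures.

34.1 yr

Box A: F(A→B) = (262.0 + 327.8) − 208.5 = 381.30 Tg/yr.
Box B: F(B→C) = (381.30 + 185.7) − 250.9 = 316.10 Tg/yr.
Box C: F(C→D) = (316.10 + 92.36) − 136.6 = 271.86 Tg/yr.
Box D throughput = its input = 271.86 Tg/yr; τ = 9266 / 271.86 = 34.08 yr.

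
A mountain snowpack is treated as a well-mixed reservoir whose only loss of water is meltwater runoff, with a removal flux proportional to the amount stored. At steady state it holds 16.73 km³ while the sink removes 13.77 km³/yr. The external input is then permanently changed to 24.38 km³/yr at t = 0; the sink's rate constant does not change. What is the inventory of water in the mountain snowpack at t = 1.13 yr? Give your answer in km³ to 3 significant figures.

τ = M₀/F₀ = 16.73/13.77 = 1.215 yr; rate constant k = 1/τ.
New steady state M_∞ = F₁/k = F₁·τ = 24.38 × 1.215 = 29.621 km³.
M(t) = M_∞ + (M₀ − M_∞)·e^(−t/τ); t/τ = 1.13/1.215 = 0.9301, so e^(−t/τ) = 0.3945.
M(t) = 29.621 − 12.89 × 0.3945 = 24.535 km³.

24.5 km³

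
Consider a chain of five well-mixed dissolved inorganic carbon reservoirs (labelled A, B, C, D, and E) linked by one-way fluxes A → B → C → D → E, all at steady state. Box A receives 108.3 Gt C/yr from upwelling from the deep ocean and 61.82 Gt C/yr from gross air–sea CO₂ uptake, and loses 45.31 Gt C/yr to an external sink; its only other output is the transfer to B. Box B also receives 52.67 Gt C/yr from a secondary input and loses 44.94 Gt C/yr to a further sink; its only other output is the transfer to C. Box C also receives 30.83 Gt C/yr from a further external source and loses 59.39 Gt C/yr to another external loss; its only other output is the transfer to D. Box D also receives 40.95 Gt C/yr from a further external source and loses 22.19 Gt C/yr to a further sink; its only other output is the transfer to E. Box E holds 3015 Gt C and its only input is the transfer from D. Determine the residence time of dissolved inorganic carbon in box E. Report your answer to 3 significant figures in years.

Box A: F(A→B) = (108.3 + 61.82) − 45.31 = 124.81 Gt C/yr.
Box B: F(B→C) = (124.81 + 52.67) − 44.94 = 132.54 Gt C/yr.
Box C: F(C→D) = (132.54 + 30.83) − 59.39 = 103.98 Gt C/yr.
Box D: F(D→E) = (103.98 + 40.95) − 22.19 = 122.74 Gt C/yr.
Box E throughput = its input = 122.74 Gt C/yr; τ = 3015 / 122.74 = 24.56 yr.

24.6 yr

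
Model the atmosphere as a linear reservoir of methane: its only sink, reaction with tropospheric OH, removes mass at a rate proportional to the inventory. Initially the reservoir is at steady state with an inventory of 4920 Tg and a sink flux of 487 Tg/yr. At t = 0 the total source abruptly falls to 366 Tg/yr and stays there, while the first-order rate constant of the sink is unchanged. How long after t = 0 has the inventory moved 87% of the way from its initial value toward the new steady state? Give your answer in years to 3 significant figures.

20.6 yr

τ = M₀/F₀ = 4920/487 = 10.10 yr.
The remaining gap fraction is e^(−t/τ); 87% covered ⇒ e^(−t/τ) = 0.130.
t = −τ ln(0.130) = 10.10 × 2.040 = 20.61 yr.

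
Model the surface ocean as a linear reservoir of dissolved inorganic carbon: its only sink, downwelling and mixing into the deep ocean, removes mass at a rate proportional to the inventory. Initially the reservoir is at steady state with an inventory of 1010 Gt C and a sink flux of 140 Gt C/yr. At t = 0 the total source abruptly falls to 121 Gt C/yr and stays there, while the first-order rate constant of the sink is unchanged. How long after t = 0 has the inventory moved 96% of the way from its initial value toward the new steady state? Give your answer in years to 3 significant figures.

23.2 yr

τ = M₀/F₀ = 1010/140 = 7.214 yr.
The remaining gap fraction is e^(−t/τ); 96% covered ⇒ e^(−t/τ) = 0.0400.
t = −τ ln(0.0400) = 7.214 × 3.219 = 23.22 yr.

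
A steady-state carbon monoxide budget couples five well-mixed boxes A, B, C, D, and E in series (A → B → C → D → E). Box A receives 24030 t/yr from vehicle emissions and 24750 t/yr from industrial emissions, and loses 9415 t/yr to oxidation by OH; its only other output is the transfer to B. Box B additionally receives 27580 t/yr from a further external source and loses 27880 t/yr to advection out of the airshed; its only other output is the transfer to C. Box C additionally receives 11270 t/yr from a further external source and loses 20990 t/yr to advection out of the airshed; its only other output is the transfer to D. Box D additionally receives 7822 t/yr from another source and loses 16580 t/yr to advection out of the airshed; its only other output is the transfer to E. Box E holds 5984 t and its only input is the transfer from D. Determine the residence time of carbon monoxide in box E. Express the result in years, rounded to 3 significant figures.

Box A: F(A→B) = (24030 + 24750) − 9415 = 39365 t/yr.
Box B: F(B→C) = (39365 + 27580) − 27880 = 39065 t/yr.
Box C: F(C→D) = (39065 + 11270) − 20990 = 29345 t/yr.
Box D: F(D→E) = (29345 + 7822) − 16580 = 20587 t/yr.
Box E throughput = its input = 20587 t/yr; τ = 5984 / 20587 = 0.2907 yr.

0.291 yr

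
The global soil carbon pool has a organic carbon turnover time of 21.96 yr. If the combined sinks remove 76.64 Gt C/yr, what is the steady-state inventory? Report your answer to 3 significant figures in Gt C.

1680 Gt C

τ = M/F ⇒ M = τ × F = 21.96 × 76.64 = 1683 Gt C.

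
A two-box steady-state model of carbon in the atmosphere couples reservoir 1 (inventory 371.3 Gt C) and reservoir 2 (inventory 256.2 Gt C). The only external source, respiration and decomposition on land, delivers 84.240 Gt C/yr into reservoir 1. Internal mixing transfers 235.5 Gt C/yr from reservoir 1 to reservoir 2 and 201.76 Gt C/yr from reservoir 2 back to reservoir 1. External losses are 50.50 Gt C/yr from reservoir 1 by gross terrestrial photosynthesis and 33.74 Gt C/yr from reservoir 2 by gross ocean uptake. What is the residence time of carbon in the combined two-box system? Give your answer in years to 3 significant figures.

7.45 yr

For the system as a whole, the A↔B exchange is internal and contributes nothing to the throughput; only the external sinks remove mass.
M_total = 371.3 + 256.2 = 627.50 Gt C.
ΣF_external_out = 50.50 + 33.74 = 84.240 Gt C/yr.
τ = M_total / ΣF_ext = 627.50 / 84.240 = 7.449 yr.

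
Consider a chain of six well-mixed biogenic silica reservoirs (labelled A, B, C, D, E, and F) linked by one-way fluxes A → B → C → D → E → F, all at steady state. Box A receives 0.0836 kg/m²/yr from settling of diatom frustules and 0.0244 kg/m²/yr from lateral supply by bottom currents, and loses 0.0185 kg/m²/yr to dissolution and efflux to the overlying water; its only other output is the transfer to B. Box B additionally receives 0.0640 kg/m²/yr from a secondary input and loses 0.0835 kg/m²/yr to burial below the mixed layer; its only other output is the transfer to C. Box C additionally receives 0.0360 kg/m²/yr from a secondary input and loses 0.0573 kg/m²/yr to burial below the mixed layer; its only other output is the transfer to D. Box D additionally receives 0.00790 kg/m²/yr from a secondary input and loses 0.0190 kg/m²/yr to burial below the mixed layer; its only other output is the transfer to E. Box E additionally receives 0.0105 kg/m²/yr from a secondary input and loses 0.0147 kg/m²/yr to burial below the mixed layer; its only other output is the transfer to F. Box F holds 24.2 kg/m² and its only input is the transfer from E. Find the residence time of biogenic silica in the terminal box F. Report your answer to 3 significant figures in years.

Box A: F(A→B) = (0.0836 + 0.0244) − 0.0185 = 0.089500 kg/m²/yr.
Box B: F(B→C) = (0.089500 + 0.0640) − 0.0835 = 0.070000 kg/m²/yr.
Box C: F(C→D) = (0.070000 + 0.0360) − 0.0573 = 0.048700 kg/m²/yr.
Box D: F(D→E) = (0.048700 + 0.00790) − 0.0190 = 0.037600 kg/m²/yr.
Box E: F(E→F) = (0.037600 + 0.0105) − 0.0147 = 0.033400 kg/m²/yr.
Box F throughput = its input = 0.033400 kg/m²/yr; τ = 24.2 / 0.033400 = 724.6 yr.

725 yr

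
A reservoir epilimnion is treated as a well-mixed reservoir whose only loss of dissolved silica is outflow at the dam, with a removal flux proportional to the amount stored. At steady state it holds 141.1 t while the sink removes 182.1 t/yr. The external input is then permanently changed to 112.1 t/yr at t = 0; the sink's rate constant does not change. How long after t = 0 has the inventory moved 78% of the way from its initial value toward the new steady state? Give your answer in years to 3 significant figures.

τ = M₀/F₀ = 141.1/182.1 = 0.7748 yr.
The remaining gap fraction is e^(−t/τ); 78% covered ⇒ e^(−t/τ) = 0.220.
t = −τ ln(0.220) = 0.7748 × 1.514 = 1.173 yr.

1.17 yr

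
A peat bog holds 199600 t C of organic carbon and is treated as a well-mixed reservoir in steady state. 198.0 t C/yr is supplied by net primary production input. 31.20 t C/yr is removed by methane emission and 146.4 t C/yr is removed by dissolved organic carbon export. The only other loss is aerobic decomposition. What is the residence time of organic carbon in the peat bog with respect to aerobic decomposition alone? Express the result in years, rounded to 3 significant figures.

9780 yr

At steady state ΣF_in = ΣF_out.
ΣF_in = 198.00 t C/yr.
Aerobic decomposition flux = ΣF_in − (31.20 + 146.4) = 198.00 − 177.6 = 20.40 t C/yr.
τ = M / F = 199600 / 20.40 = 9784 yr.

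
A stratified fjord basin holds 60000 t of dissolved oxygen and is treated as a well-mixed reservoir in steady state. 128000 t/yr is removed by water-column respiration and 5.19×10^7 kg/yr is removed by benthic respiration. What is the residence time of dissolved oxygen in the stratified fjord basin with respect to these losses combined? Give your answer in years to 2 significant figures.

Convert the benthic respiration flux: 5.19×10^7 kg/yr = 51900 t/yr.
Total removal = 128000 + 51900 = 179900 t/yr.
τ = M / ΣF_out = 60000 / 179900 = 0.3335 yr.

0.33 yr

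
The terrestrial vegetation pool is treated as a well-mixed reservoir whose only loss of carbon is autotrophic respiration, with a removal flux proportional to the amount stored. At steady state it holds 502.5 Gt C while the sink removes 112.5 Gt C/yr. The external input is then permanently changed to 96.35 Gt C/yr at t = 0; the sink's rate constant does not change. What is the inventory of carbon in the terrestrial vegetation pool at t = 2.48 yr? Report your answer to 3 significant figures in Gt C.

Residence time τ = M₀/F₀ = 4.467 yr. The eventual steady state is M_∞ = M₀·(F₁/F₀) = 502.5 × 96.35/112.5 = 430.36 Gt C.
The anomaly ΔM(t) = M(t) − M_∞ decays as ΔM₀·e^(−t/τ) with ΔM₀ = 502.5 − 430.36 = 72.14 Gt C.
At t = 2.48 yr, e^(−t/τ) = e^(−0.5552) = 0.5739, so ΔM = 41.40 Gt C and M = 430.36 + 41.40 = 471.77 Gt C.

472 Gt C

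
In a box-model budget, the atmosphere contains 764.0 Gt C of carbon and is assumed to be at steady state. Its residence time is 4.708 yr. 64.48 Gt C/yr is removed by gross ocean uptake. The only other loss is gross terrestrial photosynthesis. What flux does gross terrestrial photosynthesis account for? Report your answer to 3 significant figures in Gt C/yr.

97.8 Gt C/yr

Total removal F = M/τ = 764.0 / 4.708 = 162.3 Gt C/yr.
Gross terrestrial photosynthesis = F − (64.48) = 162.3 − 64.48 = 97.80 Gt C/yr.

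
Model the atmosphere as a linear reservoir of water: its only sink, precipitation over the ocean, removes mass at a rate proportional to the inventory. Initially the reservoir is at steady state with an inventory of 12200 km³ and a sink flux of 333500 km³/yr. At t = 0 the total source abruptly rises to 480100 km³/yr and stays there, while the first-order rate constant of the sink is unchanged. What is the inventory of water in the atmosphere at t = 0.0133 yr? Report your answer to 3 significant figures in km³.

13800 km³

τ = M₀/F₀ = 12200/333500 = 0.03658 yr; rate constant k = 1/τ.
New steady state M_∞ = F₁/k = F₁·τ = 480100 × 0.03658 = 17563 km³.
M(t) = M_∞ + (M₀ − M_∞)·e^(−t/τ); t/τ = 0.0133/0.03658 = 0.3636, so e^(−t/τ) = 0.6952.
M(t) = 17563 − 5363 × 0.6952 = 13835 km³.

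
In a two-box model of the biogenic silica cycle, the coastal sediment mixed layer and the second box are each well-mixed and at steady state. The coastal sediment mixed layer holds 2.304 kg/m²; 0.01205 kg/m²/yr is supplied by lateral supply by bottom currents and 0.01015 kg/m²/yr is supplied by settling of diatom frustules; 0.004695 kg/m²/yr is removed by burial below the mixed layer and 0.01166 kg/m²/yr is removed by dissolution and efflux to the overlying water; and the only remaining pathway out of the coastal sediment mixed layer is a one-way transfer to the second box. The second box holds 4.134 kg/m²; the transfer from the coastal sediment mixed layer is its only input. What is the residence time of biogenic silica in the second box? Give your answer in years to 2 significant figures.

Balance the coastal sediment mixed layer: ΣF_in = 0.01205 + 0.01015 = 0.022200 kg/m²/yr.
Transfer to the second box = ΣF_in − (0.004695 + 0.01166) = 0.0058450 kg/m²/yr.
At steady state the output of the second box equals its input, 0.0058450 kg/m²/yr.
τ = M / F = 4.134 / 0.0058450 = 707.3 yr.

710 yr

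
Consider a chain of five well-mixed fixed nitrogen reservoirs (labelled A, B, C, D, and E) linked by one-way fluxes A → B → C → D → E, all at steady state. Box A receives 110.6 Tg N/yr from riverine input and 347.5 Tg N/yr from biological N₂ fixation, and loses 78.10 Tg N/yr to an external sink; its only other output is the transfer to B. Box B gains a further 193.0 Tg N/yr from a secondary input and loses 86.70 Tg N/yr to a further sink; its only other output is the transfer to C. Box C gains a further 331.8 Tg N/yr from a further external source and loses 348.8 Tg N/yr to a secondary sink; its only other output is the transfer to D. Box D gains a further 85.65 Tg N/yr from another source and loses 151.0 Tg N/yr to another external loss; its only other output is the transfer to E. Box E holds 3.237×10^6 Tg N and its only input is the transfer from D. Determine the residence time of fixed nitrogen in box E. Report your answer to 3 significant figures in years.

8010 yr

Box A: F(A→B) = (110.6 + 347.5) − 78.10 = 380.00 Tg N/yr.
Box B: F(B→C) = (380.00 + 193.0) − 86.70 = 486.30 Tg N/yr.
Box C: F(C→D) = (486.30 + 331.8) − 348.8 = 469.30 Tg N/yr.
Box D: F(D→E) = (469.30 + 85.65) − 151.0 = 403.95 Tg N/yr.
Box E throughput = its input = 403.95 Tg N/yr; τ = 3.237×10^6 / 403.95 = 8013 yr.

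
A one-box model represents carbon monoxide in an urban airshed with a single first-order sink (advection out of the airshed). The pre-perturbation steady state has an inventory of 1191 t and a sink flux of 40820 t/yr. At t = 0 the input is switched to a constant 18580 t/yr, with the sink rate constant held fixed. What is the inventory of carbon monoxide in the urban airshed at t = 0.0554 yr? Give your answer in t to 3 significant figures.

639 t

Residence time τ = M₀/F₀ = 0.02918 yr. The eventual steady state is M_∞ = M₀·(F₁/F₀) = 1191 × 18580/40820 = 542.11 t.
The anomaly ΔM(t) = M(t) − M_∞ decays as ΔM₀·e^(−t/τ) with ΔM₀ = 1191 − 542.11 = 648.9 t.
At t = 0.0554 yr, e^(−t/τ) = e^(−1.899) = 0.1498, so ΔM = 97.17 t and M = 542.11 + 97.17 = 639.28 t.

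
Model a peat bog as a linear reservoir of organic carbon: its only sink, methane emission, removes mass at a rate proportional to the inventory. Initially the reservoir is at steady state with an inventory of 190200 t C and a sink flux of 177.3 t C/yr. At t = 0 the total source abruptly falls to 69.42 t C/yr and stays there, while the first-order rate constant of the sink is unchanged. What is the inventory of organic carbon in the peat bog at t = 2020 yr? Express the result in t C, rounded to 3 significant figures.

92100 t C

The sink rate constant is k = F₀/M₀ = 177.3/190200 = 0.0009322 yr⁻¹.
Solving dM/dt = F₁ − kM with M(0) = M₀ gives M(t) = F₁/k + (M₀ − F₁/k)·e^(−kt).
F₁/k = 69.42/0.0009322 = 74471 t C; kt = 0.0009322 × 2020 = 1.883, e^(−kt) = 0.1521.
M(2020) = 74471 + (190200 − 74471) × 0.1521 = 74471 + 17610 = 92077 t C.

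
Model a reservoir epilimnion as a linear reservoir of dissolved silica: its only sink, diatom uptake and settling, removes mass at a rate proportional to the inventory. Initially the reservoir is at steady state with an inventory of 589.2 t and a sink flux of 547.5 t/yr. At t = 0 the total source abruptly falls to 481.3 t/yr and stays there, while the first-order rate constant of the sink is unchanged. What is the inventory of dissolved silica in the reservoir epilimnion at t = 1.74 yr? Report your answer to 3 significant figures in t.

τ = M₀/F₀ = 589.2/547.5 = 1.076 yr; rate constant k = 1/τ.
New steady state M_∞ = F₁/k = F₁·τ = 481.3 × 1.076 = 517.96 t.
M(t) = M_∞ + (M₀ − M_∞)·e^(−t/τ); t/τ = 1.74/1.076 = 1.617, so e^(−t/τ) = 0.1985.
M(t) = 517.96 + 71.24 × 0.1985 = 532.10 t.

532 t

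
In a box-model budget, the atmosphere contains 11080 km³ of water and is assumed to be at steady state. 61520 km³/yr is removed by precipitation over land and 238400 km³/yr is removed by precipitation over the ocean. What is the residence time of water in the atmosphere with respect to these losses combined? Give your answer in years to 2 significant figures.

Total removal = 61520 + 238400 = 299920 km³/yr.
τ = M / ΣF_out = 11080 / 299920 = 0.03694 yr.

0.037 yr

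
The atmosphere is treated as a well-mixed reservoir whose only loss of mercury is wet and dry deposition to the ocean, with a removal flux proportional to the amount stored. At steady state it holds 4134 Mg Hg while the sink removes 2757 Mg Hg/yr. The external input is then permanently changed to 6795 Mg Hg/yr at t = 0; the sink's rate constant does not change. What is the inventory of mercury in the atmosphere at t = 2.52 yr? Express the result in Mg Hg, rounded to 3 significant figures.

The sink rate constant is k = F₀/M₀ = 2757/4134 = 0.6669 yr⁻¹.
Solving dM/dt = F₁ − kM with M(0) = M₀ gives M(t) = F₁/k + (M₀ − F₁/k)·e^(−kt).
F₁/k = 6795/0.6669 = 10189 Mg Hg; kt = 0.6669 × 2.52 = 1.681, e^(−kt) = 0.1863.
M(2.52) = 10189 + (4134 − 10189) × 0.1863 = 10189 − 1128 = 9061.0 Mg Hg.

9060 Mg Hg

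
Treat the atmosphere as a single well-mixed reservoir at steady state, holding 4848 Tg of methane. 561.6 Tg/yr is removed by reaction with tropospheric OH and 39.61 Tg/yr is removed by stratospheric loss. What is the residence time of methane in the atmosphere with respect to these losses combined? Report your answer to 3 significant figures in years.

8.06 yr

Total removal = 561.6 + 39.61 = 601.21 Tg/yr.
τ = M / ΣF_out = 4848 / 601.21 = 8.064 yr.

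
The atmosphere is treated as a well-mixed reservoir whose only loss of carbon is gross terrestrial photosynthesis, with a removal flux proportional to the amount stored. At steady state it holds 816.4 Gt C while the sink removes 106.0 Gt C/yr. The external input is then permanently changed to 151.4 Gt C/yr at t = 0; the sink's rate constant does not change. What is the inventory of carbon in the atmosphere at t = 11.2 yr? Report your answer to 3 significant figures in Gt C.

1080 Gt C

Residence time τ = M₀/F₀ = 7.702 yr. The eventual steady state is M_∞ = M₀·(F₁/F₀) = 816.4 × 151.4/106.0 = 1166.1 Gt C.
The anomaly ΔM(t) = M(t) − M_∞ decays as ΔM₀·e^(−t/τ) with ΔM₀ = 816.4 − 1166.1 = −349.7 Gt C.
At t = 11.2 yr, e^(−t/τ) = e^(−1.454) = 0.2336, so ΔM = −81.68 Gt C and M = 1166.1 − 81.68 = 1084.4 Gt C.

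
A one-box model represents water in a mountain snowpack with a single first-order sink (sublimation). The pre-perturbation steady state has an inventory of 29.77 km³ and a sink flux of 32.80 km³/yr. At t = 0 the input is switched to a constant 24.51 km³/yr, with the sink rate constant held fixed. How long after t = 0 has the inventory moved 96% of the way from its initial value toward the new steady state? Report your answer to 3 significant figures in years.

2.92 yr

τ = M₀/F₀ = 29.77/32.80 = 0.9076 yr.
The remaining gap fraction is e^(−t/τ); 96% covered ⇒ e^(−t/τ) = 0.0400.
t = −τ ln(0.0400) = 0.9076 × 3.219 = 2.922 yr.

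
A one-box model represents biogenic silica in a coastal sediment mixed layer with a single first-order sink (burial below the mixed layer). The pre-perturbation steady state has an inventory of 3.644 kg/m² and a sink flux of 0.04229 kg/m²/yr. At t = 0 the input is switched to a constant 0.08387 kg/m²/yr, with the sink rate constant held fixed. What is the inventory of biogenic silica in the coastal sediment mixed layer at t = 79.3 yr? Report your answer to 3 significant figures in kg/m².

5.80 kg/m²

Residence time τ = M₀/F₀ = 86.17 yr. The eventual steady state is M_∞ = M₀·(F₁/F₀) = 3.644 × 0.08387/0.04229 = 7.2268 kg/m².
The anomaly ΔM(t) = M(t) − M_∞ decays as ΔM₀·e^(−t/τ) with ΔM₀ = 3.644 − 7.2268 = −3.583 kg/m².
At t = 79.3 yr, e^(−t/τ) = e^(−0.9203) = 0.3984, so ΔM = −1.427 kg/m² and M = 7.2268 − 1.427 = 5.7994 kg/m².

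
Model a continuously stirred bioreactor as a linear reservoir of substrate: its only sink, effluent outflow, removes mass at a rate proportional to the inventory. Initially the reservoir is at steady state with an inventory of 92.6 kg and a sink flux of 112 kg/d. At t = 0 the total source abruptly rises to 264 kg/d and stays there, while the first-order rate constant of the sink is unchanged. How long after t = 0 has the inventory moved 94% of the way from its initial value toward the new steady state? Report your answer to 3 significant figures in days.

τ = M₀/F₀ = 92.6/112 = 0.8268 d.
The remaining gap fraction is e^(−t/τ); 94% covered ⇒ e^(−t/τ) = 0.0600.
t = −τ ln(0.0600) = 0.8268 × 2.813 = 2.326 d.

2.33 d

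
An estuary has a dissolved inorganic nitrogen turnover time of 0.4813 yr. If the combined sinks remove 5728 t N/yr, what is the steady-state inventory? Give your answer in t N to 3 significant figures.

τ = M/F ⇒ M = τ × F = 0.4813 × 5728 = 2757 t N.

2760 t N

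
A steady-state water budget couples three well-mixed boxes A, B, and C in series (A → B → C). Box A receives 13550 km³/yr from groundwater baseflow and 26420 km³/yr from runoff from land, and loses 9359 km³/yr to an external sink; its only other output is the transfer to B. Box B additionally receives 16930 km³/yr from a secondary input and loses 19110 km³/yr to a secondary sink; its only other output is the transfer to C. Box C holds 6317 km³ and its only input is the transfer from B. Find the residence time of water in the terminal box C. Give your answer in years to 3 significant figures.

0.222 yr

Box A: F(A→B) = (13550 + 26420) − 9359 = 30611 km³/yr.
Box B: F(B→C) = (30611 + 16930) − 19110 = 28431 km³/yr.
Box C throughput = its input = 28431 km³/yr; τ = 6317 / 28431 = 0.2222 yr.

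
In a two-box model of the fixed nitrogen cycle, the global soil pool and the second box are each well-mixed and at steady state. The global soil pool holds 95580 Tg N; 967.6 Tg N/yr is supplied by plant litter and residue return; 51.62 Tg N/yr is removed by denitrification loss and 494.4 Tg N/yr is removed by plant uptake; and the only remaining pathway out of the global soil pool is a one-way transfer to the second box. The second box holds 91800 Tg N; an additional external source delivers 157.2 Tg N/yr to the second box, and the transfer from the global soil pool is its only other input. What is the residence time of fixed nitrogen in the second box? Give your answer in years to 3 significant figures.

Balance the global soil pool: ΣF_in = 967.60 Tg N/yr.
Transfer to the second box = ΣF_in − (51.62 + 494.4) = 421.58 Tg N/yr.
Total input to the second box = 421.58 + 157.2 = 578.78 Tg N/yr; at steady state this equals its total output.
τ = M / F = 91800 / 578.78 = 158.6 yr.

159 yr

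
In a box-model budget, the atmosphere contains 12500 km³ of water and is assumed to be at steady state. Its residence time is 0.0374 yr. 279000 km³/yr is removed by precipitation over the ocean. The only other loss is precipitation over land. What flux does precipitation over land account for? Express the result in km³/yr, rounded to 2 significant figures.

55000 km³/yr

Total removal F = M/τ = 12500 / 0.0374 = 334200 km³/yr.
Precipitation over land = F − (279000) = 334200 − 279000 = 55220 km³/yr.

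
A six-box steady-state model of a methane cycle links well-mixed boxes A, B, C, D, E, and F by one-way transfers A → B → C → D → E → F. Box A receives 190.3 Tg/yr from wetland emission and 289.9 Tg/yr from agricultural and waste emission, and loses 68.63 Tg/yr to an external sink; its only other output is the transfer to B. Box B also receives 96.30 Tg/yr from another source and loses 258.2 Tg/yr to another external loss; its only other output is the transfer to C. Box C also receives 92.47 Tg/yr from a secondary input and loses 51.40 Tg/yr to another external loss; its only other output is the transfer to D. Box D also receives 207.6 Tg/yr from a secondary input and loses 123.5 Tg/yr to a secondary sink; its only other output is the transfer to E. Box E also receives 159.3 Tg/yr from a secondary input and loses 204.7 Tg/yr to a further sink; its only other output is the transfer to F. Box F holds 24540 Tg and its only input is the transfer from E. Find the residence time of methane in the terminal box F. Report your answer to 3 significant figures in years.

Box A: F(A→B) = (190.3 + 289.9) − 68.63 = 411.57 Tg/yr.
Box B: F(B→C) = (411.57 + 96.30) − 258.2 = 249.67 Tg/yr.
Box C: F(C→D) = (249.67 + 92.47) − 51.40 = 290.74 Tg/yr.
Box D: F(D→E) = (290.74 + 207.6) − 123.5 = 374.84 Tg/yr.
Box E: F(E→F) = (374.84 + 159.3) − 204.7 = 329.44 Tg/yr.
Box F throughput = its input = 329.44 Tg/yr; τ = 24540 / 329.44 = 74.49 yr.

74.5 yr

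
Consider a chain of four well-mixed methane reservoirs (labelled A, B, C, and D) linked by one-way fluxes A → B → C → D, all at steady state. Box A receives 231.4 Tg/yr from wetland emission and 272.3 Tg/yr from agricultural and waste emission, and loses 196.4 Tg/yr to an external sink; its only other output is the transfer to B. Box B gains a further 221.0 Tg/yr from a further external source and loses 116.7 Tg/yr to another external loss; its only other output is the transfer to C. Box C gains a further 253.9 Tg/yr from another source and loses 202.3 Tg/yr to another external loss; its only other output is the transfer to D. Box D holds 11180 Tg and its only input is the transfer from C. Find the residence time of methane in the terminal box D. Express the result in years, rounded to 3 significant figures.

24.1 yr

Box A: F(A→B) = (231.4 + 272.3) − 196.4 = 307.30 Tg/yr.
Box B: F(B→C) = (307.30 + 221.0) − 116.7 = 411.60 Tg/yr.
Box C: F(C→D) = (411.60 + 253.9) − 202.3 = 463.20 Tg/yr.
Box D throughput = its input = 463.20 Tg/yr; τ = 11180 / 463.20 = 24.14 yr.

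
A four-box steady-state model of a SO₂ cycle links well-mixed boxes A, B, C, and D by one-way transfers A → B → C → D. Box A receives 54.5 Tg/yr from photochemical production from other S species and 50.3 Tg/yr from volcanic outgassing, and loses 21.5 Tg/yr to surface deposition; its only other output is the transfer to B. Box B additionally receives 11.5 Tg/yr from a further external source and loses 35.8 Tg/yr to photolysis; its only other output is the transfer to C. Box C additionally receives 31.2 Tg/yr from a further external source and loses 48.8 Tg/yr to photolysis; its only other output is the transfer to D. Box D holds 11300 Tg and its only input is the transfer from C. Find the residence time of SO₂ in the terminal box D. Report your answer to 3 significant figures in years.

273 yr

Box A: F(A→B) = (54.5 + 50.3) − 21.5 = 83.300 Tg/yr.
Box B: F(B→C) = (83.300 + 11.5) − 35.8 = 59.000 Tg/yr.
Box C: F(C→D) = (59.000 + 31.2) − 48.8 = 41.400 Tg/yr.
Box D throughput = its input = 41.400 Tg/yr; τ = 11300 / 41.400 = 272.9 yr.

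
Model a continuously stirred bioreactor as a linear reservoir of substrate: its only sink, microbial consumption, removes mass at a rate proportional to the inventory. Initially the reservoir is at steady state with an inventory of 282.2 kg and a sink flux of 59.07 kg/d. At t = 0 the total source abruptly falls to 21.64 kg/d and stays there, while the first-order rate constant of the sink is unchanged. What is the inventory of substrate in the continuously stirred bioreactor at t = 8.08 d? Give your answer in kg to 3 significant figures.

136 kg

The sink rate constant is k = F₀/M₀ = 59.07/282.2 = 0.2093 d⁻¹.
Solving dM/dt = F₁ − kM with M(0) = M₀ gives M(t) = F₁/k + (M₀ − F₁/k)·e^(−kt).
F₁/k = 21.64/0.2093 = 103.38 kg; kt = 0.2093 × 8.08 = 1.691, e^(−kt) = 0.1843.
M(8.08) = 103.38 + (282.2 − 103.38) × 0.1843 = 103.38 + 32.95 = 136.33 kg.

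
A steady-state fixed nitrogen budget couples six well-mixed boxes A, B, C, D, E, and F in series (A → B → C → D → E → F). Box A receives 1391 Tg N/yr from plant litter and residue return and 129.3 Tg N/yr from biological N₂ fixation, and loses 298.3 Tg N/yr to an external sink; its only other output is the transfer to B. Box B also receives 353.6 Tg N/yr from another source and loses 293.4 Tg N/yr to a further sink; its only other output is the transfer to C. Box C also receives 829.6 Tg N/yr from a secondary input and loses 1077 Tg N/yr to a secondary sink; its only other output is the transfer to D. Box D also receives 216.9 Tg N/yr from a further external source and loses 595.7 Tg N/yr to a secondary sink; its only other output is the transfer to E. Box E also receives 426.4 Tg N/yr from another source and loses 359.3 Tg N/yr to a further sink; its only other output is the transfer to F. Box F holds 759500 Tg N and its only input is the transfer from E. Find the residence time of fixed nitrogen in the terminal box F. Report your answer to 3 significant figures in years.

1050 yr

Box A: F(A→B) = (1391 + 129.3) − 298.3 = 1222.0 Tg N/yr.
Box B: F(B→C) = (1222.0 + 353.6) − 293.4 = 1282.2 Tg N/yr.
Box C: F(C→D) = (1282.2 + 829.6) − 1077 = 1034.8 Tg N/yr.
Box D: F(D→E) = (1034.8 + 216.9) − 595.7 = 656.00 Tg N/yr.
Box E: F(E→F) = (656.00 + 426.4) − 359.3 = 723.10 Tg N/yr.
Box F throughput = its input = 723.10 Tg N/yr; τ = 759500 / 723.10 = 1050 yr.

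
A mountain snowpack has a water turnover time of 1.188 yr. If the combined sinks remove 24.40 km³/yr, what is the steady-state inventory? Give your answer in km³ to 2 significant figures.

29 km³

τ = M/F ⇒ M = τ × F = 1.188 × 24.40 = 28.99 km³.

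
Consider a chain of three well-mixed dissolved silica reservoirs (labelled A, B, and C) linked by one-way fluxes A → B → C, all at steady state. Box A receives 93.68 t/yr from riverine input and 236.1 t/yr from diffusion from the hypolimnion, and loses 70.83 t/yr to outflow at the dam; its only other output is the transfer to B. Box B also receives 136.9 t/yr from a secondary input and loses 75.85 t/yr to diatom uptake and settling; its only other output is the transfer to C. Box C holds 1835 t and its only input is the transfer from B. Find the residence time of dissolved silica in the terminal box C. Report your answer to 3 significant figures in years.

Box A: F(A→B) = (93.68 + 236.1) − 70.83 = 258.95 t/yr.
Box B: F(B→C) = (258.95 + 136.9) − 75.85 = 320.00 t/yr.
Box C throughput = its input = 320.00 t/yr; τ = 1835 / 320.00 = 5.734 yr.

5.73 yr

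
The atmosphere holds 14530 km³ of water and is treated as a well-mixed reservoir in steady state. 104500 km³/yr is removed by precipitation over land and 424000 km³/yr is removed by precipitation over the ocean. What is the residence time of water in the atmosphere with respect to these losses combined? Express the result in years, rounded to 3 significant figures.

Total removal = 104500 + 424000 = 528500 km³/yr.
τ = M / ΣF_out = 14530 / 528500 = 0.02749 yr.

0.0275 yr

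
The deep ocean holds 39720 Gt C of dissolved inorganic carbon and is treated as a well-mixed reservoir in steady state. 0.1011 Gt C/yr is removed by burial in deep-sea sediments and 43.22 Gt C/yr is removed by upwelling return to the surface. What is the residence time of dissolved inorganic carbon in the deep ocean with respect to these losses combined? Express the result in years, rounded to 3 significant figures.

917 yr

Total removal = 0.1011 + 43.22 = 43.321 Gt C/yr.
τ = M / ΣF_out = 39720 / 43.321 = 916.9 yr.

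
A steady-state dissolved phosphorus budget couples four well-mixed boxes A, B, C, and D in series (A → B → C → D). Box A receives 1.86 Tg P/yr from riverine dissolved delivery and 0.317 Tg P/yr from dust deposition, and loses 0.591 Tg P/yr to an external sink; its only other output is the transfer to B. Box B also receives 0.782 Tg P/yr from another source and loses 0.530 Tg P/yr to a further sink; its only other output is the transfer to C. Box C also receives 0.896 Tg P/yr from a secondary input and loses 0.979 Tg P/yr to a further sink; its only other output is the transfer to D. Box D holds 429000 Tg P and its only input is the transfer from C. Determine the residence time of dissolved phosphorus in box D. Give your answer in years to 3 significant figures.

244000 yr

Box A: F(A→B) = (1.86 + 0.317) − 0.591 = 1.5860 Tg P/yr.
Box B: F(B→C) = (1.5860 + 0.782) − 0.530 = 1.8380 Tg P/yr.
Box C: F(C→D) = (1.8380 + 0.896) − 0.979 = 1.7550 Tg P/yr.
Box D throughput = its input = 1.7550 Tg P/yr; τ = 429000 / 1.7550 = 244400 yr.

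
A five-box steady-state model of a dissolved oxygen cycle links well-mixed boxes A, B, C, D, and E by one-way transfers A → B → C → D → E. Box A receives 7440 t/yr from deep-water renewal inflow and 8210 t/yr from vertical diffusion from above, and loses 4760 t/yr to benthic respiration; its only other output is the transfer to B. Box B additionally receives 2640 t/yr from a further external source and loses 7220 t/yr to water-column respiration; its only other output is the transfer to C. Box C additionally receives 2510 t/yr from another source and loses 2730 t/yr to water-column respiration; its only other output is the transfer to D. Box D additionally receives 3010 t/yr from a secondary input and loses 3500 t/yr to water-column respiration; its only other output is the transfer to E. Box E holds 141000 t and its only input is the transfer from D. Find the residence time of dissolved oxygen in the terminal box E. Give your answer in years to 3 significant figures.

Box A: F(A→B) = (7440 + 8210) − 4760 = 10890 t/yr.
Box B: F(B→C) = (10890 + 2640) − 7220 = 6310.0 t/yr.
Box C: F(C→D) = (6310.0 + 2510) − 2730 = 6090.0 t/yr.
Box D: F(D→E) = (6090.0 + 3010) − 3500 = 5600.0 t/yr.
Box E throughput = its input = 5600.0 t/yr; τ = 141000 / 5600.0 = 25.18 yr.

25.2 yr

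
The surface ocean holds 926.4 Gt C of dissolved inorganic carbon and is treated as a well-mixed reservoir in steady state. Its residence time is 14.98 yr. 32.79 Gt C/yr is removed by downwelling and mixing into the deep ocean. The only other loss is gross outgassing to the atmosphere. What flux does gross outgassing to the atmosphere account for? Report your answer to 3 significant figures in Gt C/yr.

29.1 Gt C/yr

Total removal F = M/τ = 926.4 / 14.98 = 61.84 Gt C/yr.
Gross outgassing to the atmosphere = F − (32.79) = 61.84 − 32.79 = 29.05 Gt C/yr.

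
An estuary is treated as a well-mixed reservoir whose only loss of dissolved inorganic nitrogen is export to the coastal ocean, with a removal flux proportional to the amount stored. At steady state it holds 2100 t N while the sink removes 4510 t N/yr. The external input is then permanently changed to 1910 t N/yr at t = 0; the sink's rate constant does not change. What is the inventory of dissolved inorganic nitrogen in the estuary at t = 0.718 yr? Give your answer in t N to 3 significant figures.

1150 t N

τ = M₀/F₀ = 2100/4510 = 0.4656 yr; rate constant k = 1/τ.
New steady state M_∞ = F₁/k = F₁·τ = 1910 × 0.4656 = 889.36 t N.
M(t) = M_∞ + (M₀ − M_∞)·e^(−t/τ); t/τ = 0.718/0.4656 = 1.542, so e^(−t/τ) = 0.2140.
M(t) = 889.36 + 1211 × 0.2140 = 1148.4 t N.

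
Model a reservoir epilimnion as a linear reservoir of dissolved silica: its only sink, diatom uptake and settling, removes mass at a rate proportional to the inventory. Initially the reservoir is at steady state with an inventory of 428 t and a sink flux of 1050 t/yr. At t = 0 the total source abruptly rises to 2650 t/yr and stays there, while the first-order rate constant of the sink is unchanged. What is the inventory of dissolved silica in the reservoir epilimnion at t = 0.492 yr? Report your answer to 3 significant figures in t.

Residence time τ = M₀/F₀ = 0.4076 yr. The eventual steady state is M_∞ = M₀·(F₁/F₀) = 428 × 2650/1050 = 1080.2 t.
The anomaly ΔM(t) = M(t) − M_∞ decays as ΔM₀·e^(−t/τ) with ΔM₀ = 428 − 1080.2 = −652.2 t.
At t = 0.492 yr, e^(−t/τ) = e^(−1.207) = 0.2991, so ΔM = −195.1 t and M = 1080.2 − 195.1 = 885.13 t.

885 t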